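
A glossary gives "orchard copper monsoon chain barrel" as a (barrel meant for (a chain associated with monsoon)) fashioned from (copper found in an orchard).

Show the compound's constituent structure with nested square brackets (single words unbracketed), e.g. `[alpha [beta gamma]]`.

[[orchard copper] [[monsoon chain] barrel]]

At the top level: head "barrel" (specifically "monsoon chain barrel"); modifier "orchard copper".
Inside "orchard copper": head "copper", modifier "orchard".
Inside "monsoon chain barrel": head "barrel", modifier "monsoon chain".
Inside "monsoon chain": head "chain", modifier "monsoon".
So the structure is [[orchard copper] [[monsoon chain] barrel]].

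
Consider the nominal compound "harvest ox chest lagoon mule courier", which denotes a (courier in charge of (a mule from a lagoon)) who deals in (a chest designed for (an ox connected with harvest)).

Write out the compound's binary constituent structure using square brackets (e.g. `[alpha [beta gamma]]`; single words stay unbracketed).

[[[harvest ox] chest] [[lagoon mule] courier]]

Overall it is a kind of courier (specifically "lagoon mule courier"); the modifier is "harvest ox chest".
Inside "harvest ox chest": head "chest", modifier "harvest ox".
Inside "harvest ox": head "ox", modifier "harvest".
Inside "lagoon mule courier": head "courier", modifier "lagoon mule".
Inside "lagoon mule": head "mule", modifier "lagoon".
Assembled: [[[harvest ox] chest] [[lagoon mule] courier]].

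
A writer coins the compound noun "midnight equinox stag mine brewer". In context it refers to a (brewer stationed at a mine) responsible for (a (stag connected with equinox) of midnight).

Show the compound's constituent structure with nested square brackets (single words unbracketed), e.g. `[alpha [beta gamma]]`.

At the top level: head "brewer" (specifically "mine brewer"); modifier "midnight equinox stag".
Inside "midnight equinox stag": head "stag" (specifically "equinox stag"), modifier "midnight".
Inside "equinox stag": head "stag", modifier "equinox".
Inside "mine brewer": head "brewer", modifier "mine".
Putting it together: [[midnight [equinox stag]] [mine brewer]].

[[midnight [equinox stag]] [mine brewer]]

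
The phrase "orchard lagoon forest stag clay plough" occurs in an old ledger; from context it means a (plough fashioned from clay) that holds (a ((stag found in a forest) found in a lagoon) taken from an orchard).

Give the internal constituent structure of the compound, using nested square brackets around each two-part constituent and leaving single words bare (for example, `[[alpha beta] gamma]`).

[[orchard [lagoon [forest stag]]] [clay plough]]

At the top level: head "plough" (specifically "clay plough"); modifier "orchard lagoon forest stag".
Within "orchard lagoon forest stag", the head is "stag" (specifically "lagoon forest stag") and the modifier is "orchard".
Within "lagoon forest stag", the head is "stag" (specifically "forest stag") and the modifier is "lagoon".
Within "forest stag", the head is "stag" and the modifier is "forest".
Within "clay plough", the head is "plough" and the modifier is "clay".
So the structure is [[orchard [lagoon [forest stag]]] [clay plough]].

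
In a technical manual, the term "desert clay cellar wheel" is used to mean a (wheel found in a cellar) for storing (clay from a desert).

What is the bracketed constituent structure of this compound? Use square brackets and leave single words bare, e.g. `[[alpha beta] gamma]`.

[[desert clay] [cellar wheel]]

The outermost head in the paraphrase is "wheel" (specifically "cellar wheel"), modified by "desert clay".
"desert clay" → head "clay", modifier "desert".
"cellar wheel" → head "wheel", modifier "cellar".
Assembled: [[desert clay] [cellar wheel]].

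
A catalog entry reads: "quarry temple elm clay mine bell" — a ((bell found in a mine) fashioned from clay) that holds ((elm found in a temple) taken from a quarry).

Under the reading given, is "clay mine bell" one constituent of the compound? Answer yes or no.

yes

The paraphrase groups the words so that "clay mine bell" is one unit: it corresponds to a single parenthesized sub-phrase.
The full structure is [[quarry [temple elm]] [clay [mine bell]]], in which [clay mine bell] is a constituent.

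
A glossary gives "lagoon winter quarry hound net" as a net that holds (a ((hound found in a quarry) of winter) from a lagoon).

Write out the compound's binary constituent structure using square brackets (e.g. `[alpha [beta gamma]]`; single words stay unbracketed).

Whole compound: head "net", modifier "lagoon winter quarry hound".
Inside "lagoon winter quarry hound": head "hound" (specifically "winter quarry hound"), modifier "lagoon".
Inside "winter quarry hound": head "hound" (specifically "quarry hound"), modifier "winter".
Inside "quarry hound": head "hound", modifier "quarry".
So the structure is [[lagoon [winter [quarry hound]]] net].

[[lagoon [winter [quarry hound]]] net]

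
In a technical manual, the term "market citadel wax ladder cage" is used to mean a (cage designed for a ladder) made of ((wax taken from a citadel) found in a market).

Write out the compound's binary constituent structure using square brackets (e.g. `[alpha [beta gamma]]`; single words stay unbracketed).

At the top level: head "cage" (specifically "ladder cage"); modifier "market citadel wax".
Within "market citadel wax", the head is "wax" (specifically "citadel wax") and the modifier is "market".
Within "citadel wax", the head is "wax" and the modifier is "citadel".
Within "ladder cage", the head is "cage" and the modifier is "ladder".
So the structure is [[market [citadel wax]] [ladder cage]].

[[market [citadel wax]] [ladder cage]]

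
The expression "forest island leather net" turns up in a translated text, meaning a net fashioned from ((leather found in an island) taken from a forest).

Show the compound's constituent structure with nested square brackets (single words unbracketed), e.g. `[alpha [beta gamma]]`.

At the top level: head "net"; modifier "forest island leather".
Within "forest island leather", the head is "leather" (specifically "island leather") and the modifier is "forest".
Within "island leather", the head is "leather" and the modifier is "island".
Assembled: [[forest [island leather]] net].

[[forest [island leather]] net]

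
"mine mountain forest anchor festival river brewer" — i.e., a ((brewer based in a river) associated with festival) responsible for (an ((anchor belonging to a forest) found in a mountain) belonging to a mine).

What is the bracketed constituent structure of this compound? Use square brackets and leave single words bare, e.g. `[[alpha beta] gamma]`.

[[mine [mountain [forest anchor]]] [festival [river brewer]]]

Overall it is a kind of brewer (specifically "festival river brewer"); the modifier is "mine mountain forest anchor".
"mine mountain forest anchor" → head "anchor" (specifically "mountain forest anchor"), modifier "mine".
"mountain forest anchor" → head "anchor" (specifically "forest anchor"), modifier "mountain".
"forest anchor" → head "anchor", modifier "forest".
"festival river brewer" → head "brewer" (specifically "river brewer"), modifier "festival".
"river brewer" → head "brewer", modifier "river".
Assembled: [[mine [mountain [forest anchor]]] [festival [river brewer]]].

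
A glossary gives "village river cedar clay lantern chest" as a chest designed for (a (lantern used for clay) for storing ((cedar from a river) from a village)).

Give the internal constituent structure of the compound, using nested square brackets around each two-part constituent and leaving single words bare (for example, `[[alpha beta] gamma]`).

[[[village [river cedar]] [clay lantern]] chest]

Overall it is a kind of chest; the modifier is "village river cedar clay lantern".
Inside "village river cedar clay lantern": head "lantern" (specifically "clay lantern"), modifier "village river cedar".
Inside "village river cedar": head "cedar" (specifically "river cedar"), modifier "village".
Inside "river cedar": head "cedar", modifier "river".
Inside "clay lantern": head "lantern", modifier "clay".
So the structure is [[[village [river cedar]] [clay lantern]] chest].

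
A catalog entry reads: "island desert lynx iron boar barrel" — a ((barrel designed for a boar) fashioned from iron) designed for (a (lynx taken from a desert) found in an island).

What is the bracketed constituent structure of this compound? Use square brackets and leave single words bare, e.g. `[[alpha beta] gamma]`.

[[island [desert lynx]] [iron [boar barrel]]]

The outermost head in the paraphrase is "barrel" (specifically "iron boar barrel"), modified by "island desert lynx".
"island desert lynx" → head "lynx" (specifically "desert lynx"), modifier "island".
"desert lynx" → head "lynx", modifier "desert".
"iron boar barrel" → head "barrel" (specifically "boar barrel"), modifier "iron".
"boar barrel" → head "barrel", modifier "boar".
Putting it together: [[island [desert lynx]] [iron [boar barrel]]].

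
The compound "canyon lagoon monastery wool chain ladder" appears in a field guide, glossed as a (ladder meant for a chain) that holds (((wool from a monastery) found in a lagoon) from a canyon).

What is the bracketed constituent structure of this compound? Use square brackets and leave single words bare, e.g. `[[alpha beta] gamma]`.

At the top level: head "ladder" (specifically "chain ladder"); modifier "canyon lagoon monastery wool".
"canyon lagoon monastery wool" → head "wool" (specifically "lagoon monastery wool"), modifier "canyon".
"lagoon monastery wool" → head "wool" (specifically "monastery wool"), modifier "lagoon".
"monastery wool" → head "wool", modifier "monastery".
"chain ladder" → head "ladder", modifier "chain".
Putting it together: [[canyon [lagoon [monastery wool]]] [chain ladder]].

[[canyon [lagoon [monastery wool]]] [chain ladder]]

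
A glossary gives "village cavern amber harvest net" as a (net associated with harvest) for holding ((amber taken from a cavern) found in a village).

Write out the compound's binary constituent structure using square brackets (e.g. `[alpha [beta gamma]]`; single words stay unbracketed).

At the top level: head "net" (specifically "harvest net"); modifier "village cavern amber".
"village cavern amber" → head "amber" (specifically "cavern amber"), modifier "village".
"cavern amber" → head "amber", modifier "cavern".
"harvest net" → head "net", modifier "harvest".
Assembled: [[village [cavern amber]] [harvest net]].

[[village [cavern amber]] [harvest net]]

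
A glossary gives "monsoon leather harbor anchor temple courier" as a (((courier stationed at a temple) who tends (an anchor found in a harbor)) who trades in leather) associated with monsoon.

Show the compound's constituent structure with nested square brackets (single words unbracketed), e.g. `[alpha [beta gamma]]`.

[monsoon [leather [[harbor anchor] [temple courier]]]]

Whole compound: head "courier" (specifically "leather harbor anchor temple courier"), modifier "monsoon".
"leather harbor anchor temple courier" → head "courier" (specifically "harbor anchor temple courier"), modifier "leather".
"harbor anchor temple courier" → head "courier" (specifically "temple courier"), modifier "harbor anchor".
"harbor anchor" → head "anchor", modifier "harbor".
"temple courier" → head "courier", modifier "temple".
So the structure is [monsoon [leather [[harbor anchor] [temple courier]]]].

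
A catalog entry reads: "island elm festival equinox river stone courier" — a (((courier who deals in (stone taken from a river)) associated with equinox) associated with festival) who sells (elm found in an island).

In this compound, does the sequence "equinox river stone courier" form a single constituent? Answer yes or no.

The paraphrase groups the words so that "equinox river stone courier" is one unit: it corresponds to a single parenthesized sub-phrase.
The full structure is [[island elm] [festival [equinox [[river stone] courier]]]], in which [equinox river stone courier] is a constituent.

yes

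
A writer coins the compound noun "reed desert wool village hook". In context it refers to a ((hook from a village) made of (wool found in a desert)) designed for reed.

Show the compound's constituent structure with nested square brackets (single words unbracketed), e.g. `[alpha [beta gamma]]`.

The outermost head in the paraphrase is "hook" (specifically "desert wool village hook"), modified by "reed".
Within "desert wool village hook", the head is "hook" (specifically "village hook") and the modifier is "desert wool".
Within "desert wool", the head is "wool" and the modifier is "desert".
Within "village hook", the head is "hook" and the modifier is "village".
Putting it together: [reed [[desert wool] [village hook]]].

[reed [[desert wool] [village hook]]]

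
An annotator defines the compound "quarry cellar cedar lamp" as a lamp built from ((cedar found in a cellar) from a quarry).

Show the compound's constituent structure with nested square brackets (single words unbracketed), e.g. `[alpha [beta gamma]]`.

The outermost head in the paraphrase is "lamp", modified by "quarry cellar cedar".
Inside "quarry cellar cedar": head "cedar" (specifically "cellar cedar"), modifier "quarry".
Inside "cellar cedar": head "cedar", modifier "cellar".
Putting it together: [[quarry [cellar cedar]] lamp].

[[quarry [cellar cedar]] lamp]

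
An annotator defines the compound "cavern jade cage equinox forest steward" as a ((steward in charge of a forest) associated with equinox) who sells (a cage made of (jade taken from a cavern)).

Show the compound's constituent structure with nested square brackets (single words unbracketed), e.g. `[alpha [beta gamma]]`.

[[[cavern jade] cage] [equinox [forest steward]]]

Overall it is a kind of steward (specifically "equinox forest steward"); the modifier is "cavern jade cage".
Within "cavern jade cage", the head is "cage" and the modifier is "cavern jade".
Within "cavern jade", the head is "jade" and the modifier is "cavern".
Within "equinox forest steward", the head is "steward" (specifically "forest steward") and the modifier is "equinox".
Within "forest steward", the head is "steward" and the modifier is "forest".
So the structure is [[[cavern jade] cage] [equinox [forest steward]]].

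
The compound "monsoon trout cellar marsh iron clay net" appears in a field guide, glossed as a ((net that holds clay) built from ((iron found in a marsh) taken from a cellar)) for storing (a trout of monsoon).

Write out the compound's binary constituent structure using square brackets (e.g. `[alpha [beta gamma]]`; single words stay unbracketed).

The outermost head in the paraphrase is "net" (specifically "cellar marsh iron clay net"), modified by "monsoon trout".
Inside "monsoon trout": head "trout", modifier "monsoon".
Inside "cellar marsh iron clay net": head "net" (specifically "clay net"), modifier "cellar marsh iron".
Inside "cellar marsh iron": head "iron" (specifically "marsh iron"), modifier "cellar".
Inside "marsh iron": head "iron", modifier "marsh".
Inside "clay net": head "net", modifier "clay".
Putting it together: [[monsoon trout] [[cellar [marsh iron]] [clay net]]].

[[monsoon trout] [[cellar [marsh iron]] [clay net]]]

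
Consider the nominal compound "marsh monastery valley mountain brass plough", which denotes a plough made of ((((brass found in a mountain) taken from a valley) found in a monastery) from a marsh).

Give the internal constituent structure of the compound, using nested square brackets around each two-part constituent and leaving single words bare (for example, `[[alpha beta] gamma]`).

The outermost head in the paraphrase is "plough", modified by "marsh monastery valley mountain brass".
Inside "marsh monastery valley mountain brass": head "brass" (specifically "monastery valley mountain brass"), modifier "marsh".
Inside "monastery valley mountain brass": head "brass" (specifically "valley mountain brass"), modifier "monastery".
Inside "valley mountain brass": head "brass" (specifically "mountain brass"), modifier "valley".
Inside "mountain brass": head "brass", modifier "mountain".
So the structure is [[marsh [monastery [valley [mountain brass]]]] plough].

[[marsh [monastery [valley [mountain brass]]]] plough]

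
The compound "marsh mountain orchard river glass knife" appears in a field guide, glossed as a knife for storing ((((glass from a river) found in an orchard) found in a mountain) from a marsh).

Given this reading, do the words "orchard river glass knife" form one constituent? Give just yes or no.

no

The top-level split is [marsh mountain orchard river glass] [knife]; the full structure is [[marsh [mountain [orchard [river glass]]]] knife].
"orchard river glass knife" straddles a constituent boundary, so it is not a single unit.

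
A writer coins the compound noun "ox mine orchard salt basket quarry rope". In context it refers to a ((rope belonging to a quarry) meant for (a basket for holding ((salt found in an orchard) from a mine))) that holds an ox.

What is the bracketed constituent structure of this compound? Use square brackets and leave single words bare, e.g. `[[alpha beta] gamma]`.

[ox [[[mine [orchard salt]] basket] [quarry rope]]]

The outermost head in the paraphrase is "rope" (specifically "mine orchard salt basket quarry rope"), modified by "ox".
"mine orchard salt basket quarry rope" → head "rope" (specifically "quarry rope"), modifier "mine orchard salt basket".
"mine orchard salt basket" → head "basket", modifier "mine orchard salt".
"mine orchard salt" → head "salt" (specifically "orchard salt"), modifier "mine".
"orchard salt" → head "salt", modifier "orchard".
"quarry rope" → head "rope", modifier "quarry".
So the structure is [ox [[[mine [orchard salt]] basket] [quarry rope]]].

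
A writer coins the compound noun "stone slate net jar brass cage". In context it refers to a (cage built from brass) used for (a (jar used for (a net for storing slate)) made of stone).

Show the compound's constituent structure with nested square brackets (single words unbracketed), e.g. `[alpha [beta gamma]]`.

The outermost head in the paraphrase is "cage" (specifically "brass cage"), modified by "stone slate net jar".
Within "stone slate net jar", the head is "jar" (specifically "slate net jar") and the modifier is "stone".
Within "slate net jar", the head is "jar" and the modifier is "slate net".
Within "slate net", the head is "net" and the modifier is "slate".
Within "brass cage", the head is "cage" and the modifier is "brass".
Assembled: [[stone [[slate net] jar]] [brass cage]].

[[stone [[slate net] jar]] [brass cage]]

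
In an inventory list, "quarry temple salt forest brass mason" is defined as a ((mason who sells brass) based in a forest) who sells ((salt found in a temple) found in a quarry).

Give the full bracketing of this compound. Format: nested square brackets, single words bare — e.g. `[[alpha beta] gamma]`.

At the top level: head "mason" (specifically "forest brass mason"); modifier "quarry temple salt".
"quarry temple salt" → head "salt" (specifically "temple salt"), modifier "quarry".
"temple salt" → head "salt", modifier "temple".
"forest brass mason" → head "mason" (specifically "brass mason"), modifier "forest".
"brass mason" → head "mason", modifier "brass".
So the structure is [[quarry [temple salt]] [forest [brass mason]]].

[[quarry [temple salt]] [forest [brass mason]]]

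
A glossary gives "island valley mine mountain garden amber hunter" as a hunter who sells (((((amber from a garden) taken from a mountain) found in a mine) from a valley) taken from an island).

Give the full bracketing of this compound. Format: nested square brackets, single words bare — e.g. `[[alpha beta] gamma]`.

At the top level: head "hunter"; modifier "island valley mine mountain garden amber".
Inside "island valley mine mountain garden amber": head "amber" (specifically "valley mine mountain garden amber"), modifier "island".
Inside "valley mine mountain garden amber": head "amber" (specifically "mine mountain garden amber"), modifier "valley".
Inside "mine mountain garden amber": head "amber" (specifically "mountain garden amber"), modifier "mine".
Inside "mountain garden amber": head "amber" (specifically "garden amber"), modifier "mountain".
Inside "garden amber": head "amber", modifier "garden".
So the structure is [[island [valley [mine [mountain [garden amber]]]]] hunter].

[[island [valley [mine [mountain [garden amber]]]]] hunter]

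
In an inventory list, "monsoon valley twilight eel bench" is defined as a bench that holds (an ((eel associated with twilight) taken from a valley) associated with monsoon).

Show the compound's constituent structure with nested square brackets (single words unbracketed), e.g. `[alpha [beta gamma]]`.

At the top level: head "bench"; modifier "monsoon valley twilight eel".
Inside "monsoon valley twilight eel": head "eel" (specifically "valley twilight eel"), modifier "monsoon".
Inside "valley twilight eel": head "eel" (specifically "twilight eel"), modifier "valley".
Inside "twilight eel": head "eel", modifier "twilight".
So the structure is [[monsoon [valley [twilight eel]]] bench].

[[monsoon [valley [twilight eel]]] bench]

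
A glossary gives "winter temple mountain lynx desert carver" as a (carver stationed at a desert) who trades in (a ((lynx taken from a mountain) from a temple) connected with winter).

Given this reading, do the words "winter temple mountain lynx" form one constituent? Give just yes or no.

The paraphrase groups the words so that "winter temple mountain lynx" is one unit: it corresponds to a single parenthesized sub-phrase.
The full structure is [[winter [temple [mountain lynx]]] [desert carver]], in which [winter temple mountain lynx] is a constituent.

yes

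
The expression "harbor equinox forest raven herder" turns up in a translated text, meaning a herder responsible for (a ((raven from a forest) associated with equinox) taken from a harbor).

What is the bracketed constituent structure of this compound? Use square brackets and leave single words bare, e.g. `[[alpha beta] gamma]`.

The outermost head in the paraphrase is "herder", modified by "harbor equinox forest raven".
Inside "harbor equinox forest raven": head "raven" (specifically "equinox forest raven"), modifier "harbor".
Inside "equinox forest raven": head "raven" (specifically "forest raven"), modifier "equinox".
Inside "forest raven": head "raven", modifier "forest".
So the structure is [[harbor [equinox [forest raven]]] herder].

[[harbor [equinox [forest raven]]] herder]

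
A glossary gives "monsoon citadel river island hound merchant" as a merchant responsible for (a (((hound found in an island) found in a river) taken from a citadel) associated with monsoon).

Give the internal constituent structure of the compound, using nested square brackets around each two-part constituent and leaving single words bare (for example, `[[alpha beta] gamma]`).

Whole compound: head "merchant", modifier "monsoon citadel river island hound".
Within "monsoon citadel river island hound", the head is "hound" (specifically "citadel river island hound") and the modifier is "monsoon".
Within "citadel river island hound", the head is "hound" (specifically "river island hound") and the modifier is "citadel".
Within "river island hound", the head is "hound" (specifically "island hound") and the modifier is "river".
Within "island hound", the head is "hound" and the modifier is "island".
Putting it together: [[monsoon [citadel [river [island hound]]]] merchant].

[[monsoon [citadel [river [island hound]]]] merchant]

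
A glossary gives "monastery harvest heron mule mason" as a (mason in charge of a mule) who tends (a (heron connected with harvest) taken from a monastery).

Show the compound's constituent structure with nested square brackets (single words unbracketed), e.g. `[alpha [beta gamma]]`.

[[monastery [harvest heron]] [mule mason]]

At the top level: head "mason" (specifically "mule mason"); modifier "monastery harvest heron".
Within "monastery harvest heron", the head is "heron" (specifically "harvest heron") and the modifier is "monastery".
Within "harvest heron", the head is "heron" and the modifier is "harvest".
Within "mule mason", the head is "mason" and the modifier is "mule".
Assembled: [[monastery [harvest heron]] [mule mason]].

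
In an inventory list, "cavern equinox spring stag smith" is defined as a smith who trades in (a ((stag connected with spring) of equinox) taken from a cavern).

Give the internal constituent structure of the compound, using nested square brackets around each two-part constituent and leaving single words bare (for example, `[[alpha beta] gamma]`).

The outermost head in the paraphrase is "smith", modified by "cavern equinox spring stag".
Inside "cavern equinox spring stag": head "stag" (specifically "equinox spring stag"), modifier "cavern".
Inside "equinox spring stag": head "stag" (specifically "spring stag"), modifier "equinox".
Inside "spring stag": head "stag", modifier "spring".
Putting it together: [[cavern [equinox [spring stag]]] smith].

[[cavern [equinox [spring stag]]] smith]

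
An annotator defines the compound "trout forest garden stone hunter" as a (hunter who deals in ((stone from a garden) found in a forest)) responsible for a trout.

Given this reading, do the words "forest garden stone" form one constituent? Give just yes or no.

The paraphrase groups the words so that "forest garden stone" is one unit: it corresponds to a single parenthesized sub-phrase.
The full structure is [trout [[forest [garden stone]] hunter]], in which [forest garden stone] is a constituent.

yes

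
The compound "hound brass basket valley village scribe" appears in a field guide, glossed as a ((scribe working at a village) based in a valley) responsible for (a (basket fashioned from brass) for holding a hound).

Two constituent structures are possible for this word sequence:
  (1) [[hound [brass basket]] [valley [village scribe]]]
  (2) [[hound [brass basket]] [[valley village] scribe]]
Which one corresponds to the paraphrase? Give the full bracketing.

The paraphrase's head is the "scribe" part ("valley village scribe"); its modifier is "hound brass basket".
That top-level split, carried through the inner groups, gives [[hound [brass basket]] [valley [village scribe]]].

[[hound [brass basket]] [valley [village scribe]]]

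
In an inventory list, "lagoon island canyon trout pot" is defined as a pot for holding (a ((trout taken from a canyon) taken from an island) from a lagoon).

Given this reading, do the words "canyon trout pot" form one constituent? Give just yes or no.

The top-level split is [lagoon island canyon trout] [pot]; the full structure is [[lagoon [island [canyon trout]]] pot].
"canyon trout pot" straddles a constituent boundary, so it is not a single unit.

no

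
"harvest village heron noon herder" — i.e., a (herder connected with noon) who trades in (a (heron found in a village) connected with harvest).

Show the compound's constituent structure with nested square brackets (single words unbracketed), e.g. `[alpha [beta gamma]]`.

[[harvest [village heron]] [noon herder]]

The outermost head in the paraphrase is "herder" (specifically "noon herder"), modified by "harvest village heron".
Within "harvest village heron", the head is "heron" (specifically "village heron") and the modifier is "harvest".
Within "village heron", the head is "heron" and the modifier is "village".
Within "noon herder", the head is "herder" and the modifier is "noon".
Putting it together: [[harvest [village heron]] [noon herder]].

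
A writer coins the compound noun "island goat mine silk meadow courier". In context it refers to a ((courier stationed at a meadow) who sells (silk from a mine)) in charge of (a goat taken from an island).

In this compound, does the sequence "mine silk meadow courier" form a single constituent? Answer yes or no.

The paraphrase groups the words so that "mine silk meadow courier" is one unit: it corresponds to a single parenthesized sub-phrase.
The full structure is [[island goat] [[mine silk] [meadow courier]]], in which [mine silk meadow courier] is a constituent.

yes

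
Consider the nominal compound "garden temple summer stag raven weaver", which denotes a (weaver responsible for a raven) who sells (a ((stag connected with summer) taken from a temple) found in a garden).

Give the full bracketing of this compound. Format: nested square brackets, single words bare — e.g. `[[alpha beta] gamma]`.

[[garden [temple [summer stag]]] [raven weaver]]

At the top level: head "weaver" (specifically "raven weaver"); modifier "garden temple summer stag".
Within "garden temple summer stag", the head is "stag" (specifically "temple summer stag") and the modifier is "garden".
Within "temple summer stag", the head is "stag" (specifically "summer stag") and the modifier is "temple".
Within "summer stag", the head is "stag" and the modifier is "summer".
Within "raven weaver", the head is "weaver" and the modifier is "raven".
Putting it together: [[garden [temple [summer stag]]] [raven weaver]].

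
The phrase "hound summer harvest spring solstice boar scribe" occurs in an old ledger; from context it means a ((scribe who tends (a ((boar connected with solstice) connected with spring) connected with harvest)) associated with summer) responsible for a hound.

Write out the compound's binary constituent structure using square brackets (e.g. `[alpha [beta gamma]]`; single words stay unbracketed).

At the top level: head "scribe" (specifically "summer harvest spring solstice boar scribe"); modifier "hound".
Inside "summer harvest spring solstice boar scribe": head "scribe" (specifically "harvest spring solstice boar scribe"), modifier "summer".
Inside "harvest spring solstice boar scribe": head "scribe", modifier "harvest spring solstice boar".
Inside "harvest spring solstice boar": head "boar" (specifically "spring solstice boar"), modifier "harvest".
Inside "spring solstice boar": head "boar" (specifically "solstice boar"), modifier "spring".
Inside "solstice boar": head "boar", modifier "solstice".
Assembled: [hound [summer [[harvest [spring [solstice boar]]] scribe]]].

[hound [summer [[harvest [spring [solstice boar]]] scribe]]]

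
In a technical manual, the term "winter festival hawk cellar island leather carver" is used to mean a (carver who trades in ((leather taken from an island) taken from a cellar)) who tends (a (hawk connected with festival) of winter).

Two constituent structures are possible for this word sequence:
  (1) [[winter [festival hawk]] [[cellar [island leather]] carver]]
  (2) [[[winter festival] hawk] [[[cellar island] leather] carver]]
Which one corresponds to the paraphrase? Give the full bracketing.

[[winter [festival hawk]] [[cellar [island leather]] carver]]

The paraphrase's head is the "carver" part ("cellar island leather carver"); its modifier is "winter festival hawk".
That top-level split, carried through the inner groups, gives [[winter [festival hawk]] [[cellar [island leather]] carver]].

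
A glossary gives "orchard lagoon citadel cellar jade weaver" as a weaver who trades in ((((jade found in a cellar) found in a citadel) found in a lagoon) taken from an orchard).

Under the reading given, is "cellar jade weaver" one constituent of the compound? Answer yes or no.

no

The top-level split is [orchard lagoon citadel cellar jade] [weaver]; the full structure is [[orchard [lagoon [citadel [cellar jade]]]] weaver].
"cellar jade weaver" straddles a constituent boundary, so it is not a single unit.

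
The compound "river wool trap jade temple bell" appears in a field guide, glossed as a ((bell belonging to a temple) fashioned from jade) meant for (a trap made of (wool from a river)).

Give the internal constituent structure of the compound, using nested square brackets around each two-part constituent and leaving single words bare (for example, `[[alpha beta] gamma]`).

At the top level: head "bell" (specifically "jade temple bell"); modifier "river wool trap".
Within "river wool trap", the head is "trap" and the modifier is "river wool".
Within "river wool", the head is "wool" and the modifier is "river".
Within "jade temple bell", the head is "bell" (specifically "temple bell") and the modifier is "jade".
Within "temple bell", the head is "bell" and the modifier is "temple".
Putting it together: [[[river wool] trap] [jade [temple bell]]].

[[[river wool] trap] [jade [temple bell]]]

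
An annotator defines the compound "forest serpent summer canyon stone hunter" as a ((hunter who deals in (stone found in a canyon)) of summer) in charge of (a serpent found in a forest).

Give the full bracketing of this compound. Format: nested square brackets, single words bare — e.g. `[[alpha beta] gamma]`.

[[forest serpent] [summer [[canyon stone] hunter]]]

Whole compound: head "hunter" (specifically "summer canyon stone hunter"), modifier "forest serpent".
Inside "forest serpent": head "serpent", modifier "forest".
Inside "summer canyon stone hunter": head "hunter" (specifically "canyon stone hunter"), modifier "summer".
Inside "canyon stone hunter": head "hunter", modifier "canyon stone".
Inside "canyon stone": head "stone", modifier "canyon".
So the structure is [[forest serpent] [summer [[canyon stone] hunter]]].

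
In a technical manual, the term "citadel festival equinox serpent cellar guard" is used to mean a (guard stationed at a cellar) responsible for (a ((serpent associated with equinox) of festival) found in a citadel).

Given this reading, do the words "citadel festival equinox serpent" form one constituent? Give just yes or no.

yes

The paraphrase groups the words so that "citadel festival equinox serpent" is one unit: it corresponds to a single parenthesized sub-phrase.
The full structure is [[citadel [festival [equinox serpent]]] [cellar guard]], in which [citadel festival equinox serpent] is a constituent.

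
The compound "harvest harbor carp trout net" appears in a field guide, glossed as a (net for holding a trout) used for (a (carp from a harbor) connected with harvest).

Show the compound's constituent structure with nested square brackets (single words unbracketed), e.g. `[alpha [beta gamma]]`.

The outermost head in the paraphrase is "net" (specifically "trout net"), modified by "harvest harbor carp".
Inside "harvest harbor carp": head "carp" (specifically "harbor carp"), modifier "harvest".
Inside "harbor carp": head "carp", modifier "harbor".
Inside "trout net": head "net", modifier "trout".
Assembled: [[harvest [harbor carp]] [trout net]].

[[harvest [harbor carp]] [trout net]]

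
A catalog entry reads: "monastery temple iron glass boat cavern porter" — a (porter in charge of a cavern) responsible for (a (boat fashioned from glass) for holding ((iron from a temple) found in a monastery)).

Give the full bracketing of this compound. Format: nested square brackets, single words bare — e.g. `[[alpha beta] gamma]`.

[[[monastery [temple iron]] [glass boat]] [cavern porter]]

Whole compound: head "porter" (specifically "cavern porter"), modifier "monastery temple iron glass boat".
"monastery temple iron glass boat" → head "boat" (specifically "glass boat"), modifier "monastery temple iron".
"monastery temple iron" → head "iron" (specifically "temple iron"), modifier "monastery".
"temple iron" → head "iron", modifier "temple".
"glass boat" → head "boat", modifier "glass".
"cavern porter" → head "porter", modifier "cavern".
So the structure is [[[monastery [temple iron]] [glass boat]] [cavern porter]].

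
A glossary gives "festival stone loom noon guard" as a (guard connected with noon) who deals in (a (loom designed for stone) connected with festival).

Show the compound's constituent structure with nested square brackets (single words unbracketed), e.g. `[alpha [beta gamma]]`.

[[festival [stone loom]] [noon guard]]

Overall it is a kind of guard (specifically "noon guard"); the modifier is "festival stone loom".
"festival stone loom" → head "loom" (specifically "stone loom"), modifier "festival".
"stone loom" → head "loom", modifier "stone".
"noon guard" → head "guard", modifier "noon".
So the structure is [[festival [stone loom]] [noon guard]].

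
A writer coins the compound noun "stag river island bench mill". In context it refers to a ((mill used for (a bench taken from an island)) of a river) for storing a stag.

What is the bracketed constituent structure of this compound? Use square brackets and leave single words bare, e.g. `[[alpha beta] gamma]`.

[stag [river [[island bench] mill]]]

At the top level: head "mill" (specifically "river island bench mill"); modifier "stag".
Inside "river island bench mill": head "mill" (specifically "island bench mill"), modifier "river".
Inside "island bench mill": head "mill", modifier "island bench".
Inside "island bench": head "bench", modifier "island".
Putting it together: [stag [river [[island bench] mill]]].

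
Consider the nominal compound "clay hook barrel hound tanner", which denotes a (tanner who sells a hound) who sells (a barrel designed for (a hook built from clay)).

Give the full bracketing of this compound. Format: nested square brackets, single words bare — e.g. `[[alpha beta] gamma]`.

At the top level: head "tanner" (specifically "hound tanner"); modifier "clay hook barrel".
"clay hook barrel" → head "barrel", modifier "clay hook".
"clay hook" → head "hook", modifier "clay".
"hound tanner" → head "tanner", modifier "hound".
So the structure is [[[clay hook] barrel] [hound tanner]].

[[[clay hook] barrel] [hound tanner]]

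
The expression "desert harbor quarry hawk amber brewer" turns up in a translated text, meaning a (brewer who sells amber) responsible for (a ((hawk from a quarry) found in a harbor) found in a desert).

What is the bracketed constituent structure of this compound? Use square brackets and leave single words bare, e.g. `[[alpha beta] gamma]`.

[[desert [harbor [quarry hawk]]] [amber brewer]]

At the top level: head "brewer" (specifically "amber brewer"); modifier "desert harbor quarry hawk".
Inside "desert harbor quarry hawk": head "hawk" (specifically "harbor quarry hawk"), modifier "desert".
Inside "harbor quarry hawk": head "hawk" (specifically "quarry hawk"), modifier "harbor".
Inside "quarry hawk": head "hawk", modifier "quarry".
Inside "amber brewer": head "brewer", modifier "amber".
Putting it together: [[desert [harbor [quarry hawk]]] [amber brewer]].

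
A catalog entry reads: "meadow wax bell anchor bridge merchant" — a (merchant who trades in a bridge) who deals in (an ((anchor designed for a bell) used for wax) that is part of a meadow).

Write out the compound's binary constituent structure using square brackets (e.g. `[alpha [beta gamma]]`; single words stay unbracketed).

Whole compound: head "merchant" (specifically "bridge merchant"), modifier "meadow wax bell anchor".
"meadow wax bell anchor" → head "anchor" (specifically "wax bell anchor"), modifier "meadow".
"wax bell anchor" → head "anchor" (specifically "bell anchor"), modifier "wax".
"bell anchor" → head "anchor", modifier "bell".
"bridge merchant" → head "merchant", modifier "bridge".
Putting it together: [[meadow [wax [bell anchor]]] [bridge merchant]].

[[meadow [wax [bell anchor]]] [bridge merchant]]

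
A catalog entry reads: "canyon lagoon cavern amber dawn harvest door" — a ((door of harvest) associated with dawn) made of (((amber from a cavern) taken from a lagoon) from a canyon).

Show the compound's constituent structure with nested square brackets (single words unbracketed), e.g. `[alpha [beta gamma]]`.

The outermost head in the paraphrase is "door" (specifically "dawn harvest door"), modified by "canyon lagoon cavern amber".
"canyon lagoon cavern amber" → head "amber" (specifically "lagoon cavern amber"), modifier "canyon".
"lagoon cavern amber" → head "amber" (specifically "cavern amber"), modifier "lagoon".
"cavern amber" → head "amber", modifier "cavern".
"dawn harvest door" → head "door" (specifically "harvest door"), modifier "dawn".
"harvest door" → head "door", modifier "harvest".
Putting it together: [[canyon [lagoon [cavern amber]]] [dawn [harvest door]]].

[[canyon [lagoon [cavern amber]]] [dawn [harvest door]]]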